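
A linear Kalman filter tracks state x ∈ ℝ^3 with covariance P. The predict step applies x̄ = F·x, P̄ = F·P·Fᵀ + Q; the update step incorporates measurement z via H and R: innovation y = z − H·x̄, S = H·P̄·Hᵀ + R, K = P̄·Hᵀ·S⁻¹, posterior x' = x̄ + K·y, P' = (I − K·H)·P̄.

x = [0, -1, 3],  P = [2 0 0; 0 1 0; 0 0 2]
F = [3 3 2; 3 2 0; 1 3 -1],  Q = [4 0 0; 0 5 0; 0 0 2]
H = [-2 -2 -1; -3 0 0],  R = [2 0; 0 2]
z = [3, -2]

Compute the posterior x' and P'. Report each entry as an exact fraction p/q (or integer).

x̄ = F·x = [3, -2, -6]
P̄ = F·P·Fᵀ + Q = [39 24 11; 24 27 12; 11 12 15]
y = z − H·x̄ = [-1, 7]
S = H·P̄·Hᵀ + R = [565 411; 411 353]
K = P̄·Hᵀ·S⁻¹ = [-137/15262 -4899/15262; -5325/15262 3087/15262; -3985/15262 3213/15262]
x' = x̄ + K·y = [5815/7631, -1795/7631, -32548/7631]
P' = (I − K·H)·P̄ = [1633/7631 -1029/7631 -1071/7631; -1029/7631 13644/7631 -19905/7631; -1071/7631 -19905/7631 45937/7631]

x' = [5815/7631, -1795/7631, -32548/7631]
P' = [1633/7631 -1029/7631 -1071/7631; -1029/7631 13644/7631 -19905/7631; -1071/7631 -19905/7631 45937/7631]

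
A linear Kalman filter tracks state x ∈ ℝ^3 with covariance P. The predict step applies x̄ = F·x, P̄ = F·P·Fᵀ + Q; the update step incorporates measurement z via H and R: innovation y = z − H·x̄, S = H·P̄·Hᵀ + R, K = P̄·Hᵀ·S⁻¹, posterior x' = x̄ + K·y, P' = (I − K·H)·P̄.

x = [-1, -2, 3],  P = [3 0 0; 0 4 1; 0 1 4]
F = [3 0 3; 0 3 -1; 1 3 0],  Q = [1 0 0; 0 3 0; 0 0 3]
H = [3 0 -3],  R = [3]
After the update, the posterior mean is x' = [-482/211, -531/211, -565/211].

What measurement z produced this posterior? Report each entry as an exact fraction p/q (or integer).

z = [1]

x̄ = F·x = [6, -9, -7]
P̄ = F·P·Fᵀ + Q = [64 -3 18; -3 37 33; 18 33 42]
S = H·P̄·Hᵀ + R = [633]
K = P̄·Hᵀ·S⁻¹ = [46/211; -36/211; -24/211]
x' − x̄ = [-1748/211, 1368/211, 912/211] = K·y
y = (KᵀK)⁻¹·Kᵀ·(x' − x̄) = [-38]
z = y + H·x̄ = [-38] + [39] = [1]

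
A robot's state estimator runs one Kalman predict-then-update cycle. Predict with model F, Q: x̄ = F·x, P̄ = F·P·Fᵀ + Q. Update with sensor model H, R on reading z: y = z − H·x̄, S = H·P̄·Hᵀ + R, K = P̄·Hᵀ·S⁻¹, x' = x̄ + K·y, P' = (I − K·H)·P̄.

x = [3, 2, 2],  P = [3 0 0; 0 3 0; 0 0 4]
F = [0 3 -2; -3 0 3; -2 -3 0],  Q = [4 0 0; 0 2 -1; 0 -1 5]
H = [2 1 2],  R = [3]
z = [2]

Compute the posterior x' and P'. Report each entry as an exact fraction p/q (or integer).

x̄ = F·x = [2, -3, -12]
P̄ = F·P·Fᵀ + Q = [47 -24 -27; -24 65 17; -27 17 44]
y = z − H·x̄ = [25]
S = H·P̄·Hᵀ + R = [188]
K = P̄·Hᵀ·S⁻¹ = [4/47; 51/188; 51/188]
x' = x̄ + K·y = [194/47, 711/188, -981/188]
P' = (I − K·H)·P̄ = [2145/47 -1332/47 -1473/47; -1332/47 9619/188 595/188; -1473/47 595/188 5671/188]

x' = [194/47, 711/188, -981/188]
P' = [2145/47 -1332/47 -1473/47; -1332/47 9619/188 595/188; -1473/47 595/188 5671/188]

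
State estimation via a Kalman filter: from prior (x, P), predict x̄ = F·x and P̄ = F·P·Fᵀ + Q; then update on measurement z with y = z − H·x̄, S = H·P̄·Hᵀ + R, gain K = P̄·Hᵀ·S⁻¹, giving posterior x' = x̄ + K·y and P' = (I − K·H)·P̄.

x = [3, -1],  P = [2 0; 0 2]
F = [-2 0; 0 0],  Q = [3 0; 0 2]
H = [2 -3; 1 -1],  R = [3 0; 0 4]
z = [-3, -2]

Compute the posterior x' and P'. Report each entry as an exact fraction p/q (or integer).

x' = [-312/107, -262/321]
P' = [330/107 198/107; 198/107 442/321]

x̄ = F·x = [-6, 0]
P̄ = F·P·Fᵀ + Q = [11 0; 0 2]
y = z − H·x̄ = [9, 4]
S = H·P̄·Hᵀ + R = [65 28; 28 17]
K = P̄·Hᵀ·S⁻¹ = [22/107 33/107; -46/321 38/321]
x' = x̄ + K·y = [-312/107, -262/321]
P' = (I − K·H)·P̄ = [330/107 198/107; 198/107 442/321]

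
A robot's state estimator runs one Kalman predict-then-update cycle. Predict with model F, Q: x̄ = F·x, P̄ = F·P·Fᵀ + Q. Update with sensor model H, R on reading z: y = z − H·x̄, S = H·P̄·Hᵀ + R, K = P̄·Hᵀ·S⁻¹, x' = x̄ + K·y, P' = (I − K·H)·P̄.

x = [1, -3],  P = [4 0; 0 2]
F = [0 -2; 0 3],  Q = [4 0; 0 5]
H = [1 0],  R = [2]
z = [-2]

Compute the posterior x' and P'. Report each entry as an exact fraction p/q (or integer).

x̄ = F·x = [6, -9]
P̄ = F·P·Fᵀ + Q = [12 -12; -12 23]
y = z − H·x̄ = [-8]
S = H·P̄·Hᵀ + R = [14]
K = P̄·Hᵀ·S⁻¹ = [6/7; -6/7]
x' = x̄ + K·y = [-6/7, -15/7]
P' = (I − K·H)·P̄ = [12/7 -12/7; -12/7 89/7]

x' = [-6/7, -15/7]
P' = [12/7 -12/7; -12/7 89/7]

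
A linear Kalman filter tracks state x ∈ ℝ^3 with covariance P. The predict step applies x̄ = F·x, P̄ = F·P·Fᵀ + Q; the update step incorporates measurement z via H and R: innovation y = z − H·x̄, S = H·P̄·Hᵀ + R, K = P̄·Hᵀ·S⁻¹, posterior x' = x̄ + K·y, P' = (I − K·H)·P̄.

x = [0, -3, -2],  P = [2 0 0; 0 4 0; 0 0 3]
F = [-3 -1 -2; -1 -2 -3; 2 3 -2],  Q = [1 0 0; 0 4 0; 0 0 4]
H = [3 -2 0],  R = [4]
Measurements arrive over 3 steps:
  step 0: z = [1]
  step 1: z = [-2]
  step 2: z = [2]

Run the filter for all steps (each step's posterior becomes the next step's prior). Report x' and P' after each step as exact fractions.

step 0: x̄ = F·x = [7, 12, -5]
step 0: P̄ = F·P·Fᵀ + Q = [35 32 -12; 32 49 -10; -12 -10 60]
step 0: y = z − H·x̄ = [4]
step 0: S = H·P̄·Hᵀ + R = [131]
step 0: K = P̄·Hᵀ·S⁻¹ = [41/131; -2/131; -16/131]
step 0: x' = x̄ + K·y = [1081/131, 1564/131, -719/131]
step 0: P' = (I − K·H)·P̄ = [2904/131 4274/131 -916/131; 4274/131 6415/131 -1342/131; -916/131 -1342/131 7604/131]
step 1: x̄ = F·x = [-3369/131, -2052/131, 8292/131]
step 1: P̄ = F·P·Fᵀ + Q = [72382/131 77614/131 -49731/131; 77614/131 93020/131 -18218/131; -49731/131 -18218/131 175011/131]
step 1: y = z − H·x̄ = [5741/131]
step 1: S = H·P̄·Hᵀ + R = [92674/131]
step 1: K = P̄·Hᵀ·S⁻¹ = [30959/46337; 23401/46337; -112757/92674]
step 1: x' = x̄ + K·y = [165086/46337, 299707/46337, 924541/92674]
step 1: P' = (I − K·H)·P̄ = [10969812/46337 16392800/46337 9056936/46337; 16392800/46337 24542398/46337 13698161/46337; 9056936/46337 13698161/46337 26754415/92674]
step 2: x̄ = F·x = [-1719506/46337, -4302623/92674, 304752/46337]
step 2: P̄ = F·P·Fᵀ + Q = [438658549/46337 472520500/46337 -302936808/46337; 472520500/46337 1028020735/92674 -308398916/46337; -302936808/46337 -308398916/46337 278335188/46337]
step 2: y = z − H·x̄ = [948569/46337]
step 2: S = H·P̄·Hᵀ + R = [333907759/46337]
step 2: K = P̄·Hᵀ·S⁻¹ = [370934647/333907759; 389540765/333907759; -292012592/333907759]
step 2: x' = x̄ + K·y = [-4797446703/333907759, -15056361351/667815518, -3781751840/333907759]
step 2: P' = (I − K·H)·P̄ = [191617513386/333907759 286684400785/333907759 154620218296/333907759; 286684400785/333907759 858495039295/667815518 232514352628/333907759; 154620218296/333907759 232514352628/333907759 165460107244/333907759]

step 0: x' = [1081/131, 1564/131, -719/131], P' = [2904/131 4274/131 -916/131; 4274/131 6415/131 -1342/131; -916/131 -1342/131 7604/131]
step 1: x' = [165086/46337, 299707/46337, 924541/92674], P' = [10969812/46337 16392800/46337 9056936/46337; 16392800/46337 24542398/46337 13698161/46337; 9056936/46337 13698161/46337 26754415/92674]
step 2: x' = [-4797446703/333907759, -15056361351/667815518, -3781751840/333907759], P' = [191617513386/333907759 286684400785/333907759 154620218296/333907759; 286684400785/333907759 858495039295/667815518 232514352628/333907759; 154620218296/333907759 232514352628/333907759 165460107244/333907759]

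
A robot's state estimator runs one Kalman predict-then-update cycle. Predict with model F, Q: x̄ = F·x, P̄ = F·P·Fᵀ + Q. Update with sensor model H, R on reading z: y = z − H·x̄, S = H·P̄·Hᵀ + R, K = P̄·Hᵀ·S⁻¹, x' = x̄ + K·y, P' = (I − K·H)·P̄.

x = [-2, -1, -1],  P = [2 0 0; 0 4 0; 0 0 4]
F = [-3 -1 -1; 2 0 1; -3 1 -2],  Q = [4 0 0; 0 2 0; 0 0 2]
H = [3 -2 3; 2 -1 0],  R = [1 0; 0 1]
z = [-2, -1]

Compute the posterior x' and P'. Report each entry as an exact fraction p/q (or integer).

x̄ = F·x = [8, -5, 7]
P̄ = F·P·Fᵀ + Q = [30 -16 22; -16 14 -20; 22 -20 40]
y = z − H·x̄ = [-57, -22]
S = H·P̄·Hᵀ + R = [1515 512; 512 199]
K = P̄·Hᵀ·S⁻¹ = [-1500/39341 18884/39341; -3512/39341 -58/39341; 12206/39341 -18752/39341]
x' = x̄ + K·y = [-15220/39341, 4755/39341, -7811/39341]
P' = (I − K·H)·P̄ = [27046/39341 35208/39341 -4074/39341; 35208/39341 70474/39341 10604/39341; -4074/39341 10604/39341 15212/39341]

x' = [-15220/39341, 4755/39341, -7811/39341]
P' = [27046/39341 35208/39341 -4074/39341; 35208/39341 70474/39341 10604/39341; -4074/39341 10604/39341 15212/39341]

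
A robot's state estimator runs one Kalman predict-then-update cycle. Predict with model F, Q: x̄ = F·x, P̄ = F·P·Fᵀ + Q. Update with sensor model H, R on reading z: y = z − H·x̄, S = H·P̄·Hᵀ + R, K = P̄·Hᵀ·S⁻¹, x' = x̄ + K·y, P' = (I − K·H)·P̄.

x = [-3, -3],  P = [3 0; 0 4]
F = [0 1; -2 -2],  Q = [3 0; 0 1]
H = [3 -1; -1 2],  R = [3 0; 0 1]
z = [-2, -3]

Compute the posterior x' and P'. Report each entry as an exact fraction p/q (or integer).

x' = [-1356/1361, -2432/1361]
P' = [1828/4083 409/1361; 409/1361 585/1361]

x̄ = F·x = [-3, 12]
P̄ = F·P·Fᵀ + Q = [7 -8; -8 29]
y = z − H·x̄ = [19, -30]
S = H·P̄·Hᵀ + R = [143 -135; -135 156]
K = P̄·Hᵀ·S⁻¹ = [473/1361 626/4083; 214/1361 761/1361]
x' = x̄ + K·y = [-1356/1361, -2432/1361]
P' = (I − K·H)·P̄ = [1828/4083 409/1361; 409/1361 585/1361]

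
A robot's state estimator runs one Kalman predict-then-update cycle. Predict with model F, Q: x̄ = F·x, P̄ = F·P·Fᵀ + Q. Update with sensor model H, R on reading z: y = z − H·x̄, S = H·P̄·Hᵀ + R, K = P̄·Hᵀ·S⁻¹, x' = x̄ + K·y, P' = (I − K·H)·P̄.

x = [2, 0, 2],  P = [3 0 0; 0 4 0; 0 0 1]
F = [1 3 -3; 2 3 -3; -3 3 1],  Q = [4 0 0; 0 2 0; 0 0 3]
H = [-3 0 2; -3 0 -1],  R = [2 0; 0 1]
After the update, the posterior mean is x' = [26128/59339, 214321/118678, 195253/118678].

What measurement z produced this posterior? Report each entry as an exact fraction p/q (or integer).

x̄ = F·x = [-4, -2, -4]
P̄ = F·P·Fᵀ + Q = [52 51 24; 51 59 15; 24 15 67]
S = H·P̄·Hᵀ + R = [450 262; 262 680]
K = P̄·Hᵀ·S⁻¹ = [-6570/59339 -13176/59339; -9906/59339 -21687/118678; 39289/118678 -39397/118678]
x' − x̄ = [263484/59339, 451677/118678, 669965/118678] = K·y
y = (KᵀK)⁻¹·Kᵀ·(x' − x̄) = [-2, -19]
z = y + H·x̄ = [-2, -19] + [4, 16] = [2, -3]

z = [2, -3]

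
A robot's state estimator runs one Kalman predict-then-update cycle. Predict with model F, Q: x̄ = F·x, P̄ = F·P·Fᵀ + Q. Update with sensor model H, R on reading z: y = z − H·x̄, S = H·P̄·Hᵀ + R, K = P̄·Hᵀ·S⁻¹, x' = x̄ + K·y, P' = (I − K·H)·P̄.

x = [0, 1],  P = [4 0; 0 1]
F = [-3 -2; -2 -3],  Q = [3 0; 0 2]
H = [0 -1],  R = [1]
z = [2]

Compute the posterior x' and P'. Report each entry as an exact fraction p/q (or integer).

x' = [-13/14, -57/28]
P' = [76/7 15/14; 15/14 27/28]

x̄ = F·x = [-2, -3]
P̄ = F·P·Fᵀ + Q = [43 30; 30 27]
y = z − H·x̄ = [-1]
S = H·P̄·Hᵀ + R = [28]
K = P̄·Hᵀ·S⁻¹ = [-15/14; -27/28]
x' = x̄ + K·y = [-13/14, -57/28]
P' = (I − K·H)·P̄ = [76/7 15/14; 15/14 27/28]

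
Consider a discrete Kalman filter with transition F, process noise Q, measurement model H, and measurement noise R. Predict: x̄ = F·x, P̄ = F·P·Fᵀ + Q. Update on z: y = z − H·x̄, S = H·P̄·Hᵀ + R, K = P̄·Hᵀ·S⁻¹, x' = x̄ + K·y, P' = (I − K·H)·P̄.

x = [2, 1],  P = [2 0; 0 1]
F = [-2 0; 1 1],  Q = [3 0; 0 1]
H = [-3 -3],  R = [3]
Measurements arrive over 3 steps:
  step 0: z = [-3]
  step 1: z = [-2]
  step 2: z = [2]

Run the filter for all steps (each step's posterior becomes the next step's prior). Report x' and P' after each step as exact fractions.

step 0: x' = [-23/11, 3], P' = [95/22 -4; -4 4]
step 1: x' = [-34/1363, 1040/1363], P' = [2183/1363 -1751/1363; -1751/1363 1766/1363]
step 2: x' = [-12545/10018, 3181/5009], P' = [62255/40072 -25149/20036; -25149/20036 12811/10018]

step 0: x̄ = F·x = [-4, 3]
step 0: P̄ = F·P·Fᵀ + Q = [11 -4; -4 4]
step 0: y = z − H·x̄ = [-6]
step 0: S = H·P̄·Hᵀ + R = [66]
step 0: K = P̄·Hᵀ·S⁻¹ = [-7/22; 0]
step 0: x' = x̄ + K·y = [-23/11, 3]
step 0: P' = (I − K·H)·P̄ = [95/22 -4; -4 4]
step 1: x̄ = F·x = [46/11, 10/11]
step 1: P̄ = F·P·Fᵀ + Q = [223/11 -7/11; -7/11 29/22]
step 1: y = z − H·x̄ = [146/11]
step 1: S = H·P̄·Hᵀ + R = [4089/22]
step 1: K = P̄·Hᵀ·S⁻¹ = [-432/1363; -15/1363]
step 1: x' = x̄ + K·y = [-34/1363, 1040/1363]
step 1: P' = (I − K·H)·P̄ = [2183/1363 -1751/1363; -1751/1363 1766/1363]
step 2: x̄ = F·x = [68/1363, 1006/1363]
step 2: P̄ = F·P·Fᵀ + Q = [12821/1363 -864/1363; -864/1363 1810/1363]
step 2: y = z − H·x̄ = [5948/1363]
step 2: S = H·P̄·Hᵀ + R = [120216/1363]
step 2: K = P̄·Hᵀ·S⁻¹ = [-11957/40072; -473/20036]
step 2: x' = x̄ + K·y = [-12545/10018, 3181/5009]
step 2: P' = (I − K·H)·P̄ = [62255/40072 -25149/20036; -25149/20036 12811/10018]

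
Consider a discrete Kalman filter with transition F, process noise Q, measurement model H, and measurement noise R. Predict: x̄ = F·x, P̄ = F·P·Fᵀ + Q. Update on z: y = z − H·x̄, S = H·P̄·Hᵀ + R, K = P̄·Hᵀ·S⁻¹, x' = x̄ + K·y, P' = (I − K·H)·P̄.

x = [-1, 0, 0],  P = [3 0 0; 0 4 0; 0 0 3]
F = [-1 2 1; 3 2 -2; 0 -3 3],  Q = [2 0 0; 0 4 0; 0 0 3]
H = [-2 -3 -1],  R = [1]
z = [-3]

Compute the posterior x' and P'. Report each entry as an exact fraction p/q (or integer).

x̄ = F·x = [1, -3, 0]
P̄ = F·P·Fᵀ + Q = [24 1 -15; 1 59 -42; -15 -42 66]
y = z − H·x̄ = [-10]
S = H·P̄·Hᵀ + R = [394]
K = P̄·Hᵀ·S⁻¹ = [-18/197; -137/394; 45/197]
x' = x̄ + K·y = [377/197, 94/197, -450/197]
P' = (I − K·H)·P̄ = [4080/197 -2269/197 -1335/197; -2269/197 4477/394 -2109/197; -1335/197 -2109/197 8952/197]

x' = [377/197, 94/197, -450/197]
P' = [4080/197 -2269/197 -1335/197; -2269/197 4477/394 -2109/197; -1335/197 -2109/197 8952/197]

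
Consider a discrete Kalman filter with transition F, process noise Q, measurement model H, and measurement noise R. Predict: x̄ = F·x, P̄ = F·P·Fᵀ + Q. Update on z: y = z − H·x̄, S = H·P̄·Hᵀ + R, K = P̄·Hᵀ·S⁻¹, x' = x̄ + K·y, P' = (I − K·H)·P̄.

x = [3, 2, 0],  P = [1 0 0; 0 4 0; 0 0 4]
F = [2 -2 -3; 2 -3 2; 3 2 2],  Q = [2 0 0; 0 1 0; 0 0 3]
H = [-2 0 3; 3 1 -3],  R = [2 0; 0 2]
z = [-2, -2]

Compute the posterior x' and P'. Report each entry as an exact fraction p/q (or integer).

x̄ = F·x = [2, 0, 13]
P̄ = F·P·Fᵀ + Q = [58 4 -34; 4 57 -2; -34 -2 44]
y = z − H·x̄ = [-37, 31]
S = H·P̄·Hᵀ + R = [1038 -1268; -1268 1625]
K = P̄·Hᵀ·S⁻¹ = [395/39463 7108/39463; 36175/39463 30049/39463; 12876/39463 4316/39463]
x' = x̄ + K·y = [284659/39463, -406956/39463, 170403/39463]
P' = (I − K·H)·P̄ = [384724/39463 -369718/39463 256746/39463; -369718/39463 502166/39463 -222362/39463; 256746/39463 -222362/39463 179748/39463]

x' = [284659/39463, -406956/39463, 170403/39463]
P' = [384724/39463 -369718/39463 256746/39463; -369718/39463 502166/39463 -222362/39463; 256746/39463 -222362/39463 179748/39463]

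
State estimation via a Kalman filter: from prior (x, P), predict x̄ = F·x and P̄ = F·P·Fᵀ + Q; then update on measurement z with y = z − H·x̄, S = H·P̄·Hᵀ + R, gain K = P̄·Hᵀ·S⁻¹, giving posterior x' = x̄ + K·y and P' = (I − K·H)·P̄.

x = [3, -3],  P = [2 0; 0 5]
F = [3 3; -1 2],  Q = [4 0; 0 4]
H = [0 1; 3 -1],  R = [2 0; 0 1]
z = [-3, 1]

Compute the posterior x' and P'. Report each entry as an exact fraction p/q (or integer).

x̄ = F·x = [0, -9]
P̄ = F·P·Fᵀ + Q = [67 24; 24 26]
y = z − H·x̄ = [6, -8]
S = H·P̄·Hᵀ + R = [28 46; 46 486]
K = P̄·Hᵀ·S⁻¹ = [1761/5746 963/2873; 2630/2873 23/2873]
x' = x̄ + K·y = [-2421/2873, -10261/2873]
P' = (I − K·H)·P̄ = [908/2873 1761/2873; 1761/2873 5260/2873]

x' = [-2421/2873, -10261/2873]
P' = [908/2873 1761/2873; 1761/2873 5260/2873]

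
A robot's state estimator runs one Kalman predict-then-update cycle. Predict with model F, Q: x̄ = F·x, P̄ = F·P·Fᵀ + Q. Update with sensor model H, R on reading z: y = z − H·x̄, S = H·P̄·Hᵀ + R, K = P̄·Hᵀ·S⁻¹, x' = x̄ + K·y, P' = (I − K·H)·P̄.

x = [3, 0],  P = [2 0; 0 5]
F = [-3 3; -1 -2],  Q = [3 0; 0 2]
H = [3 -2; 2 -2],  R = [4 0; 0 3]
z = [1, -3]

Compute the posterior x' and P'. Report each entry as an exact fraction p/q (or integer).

x' = [-1257/1531, -777/1531]
P' = [4836/1531 5664/1531; 5664/1531 7272/1531]

x̄ = F·x = [-9, -3]
P̄ = F·P·Fᵀ + Q = [66 -24; -24 24]
y = z − H·x̄ = [22, 9]
S = H·P̄·Hᵀ + R = [982 732; 732 555]
K = P̄·Hᵀ·S⁻¹ = [795/1531 -552/1531; 612/1531 -1072/1531]
x' = x̄ + K·y = [-1257/1531, -777/1531]
P' = (I − K·H)·P̄ = [4836/1531 5664/1531; 5664/1531 7272/1531]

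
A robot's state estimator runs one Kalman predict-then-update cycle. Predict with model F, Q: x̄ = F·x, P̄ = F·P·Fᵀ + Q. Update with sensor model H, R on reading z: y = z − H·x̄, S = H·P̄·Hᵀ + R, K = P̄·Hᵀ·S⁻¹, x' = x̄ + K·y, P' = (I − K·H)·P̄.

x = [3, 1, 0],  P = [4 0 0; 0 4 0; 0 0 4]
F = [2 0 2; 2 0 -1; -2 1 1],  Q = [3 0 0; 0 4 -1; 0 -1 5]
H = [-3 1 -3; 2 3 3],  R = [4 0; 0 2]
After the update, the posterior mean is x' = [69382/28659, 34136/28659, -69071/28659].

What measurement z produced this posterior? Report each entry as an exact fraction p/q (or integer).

z = [1, 1]

x̄ = F·x = [6, 6, -5]
P̄ = F·P·Fᵀ + Q = [35 8 -8; 8 24 -21; -8 -21 29]
S = H·P̄·Hᵀ + R = [538 -209; -209 241]
K = P̄·Hᵀ·S⁻¹ = [-2963/85977 22403/85977; 20408/85977 26617/85977; -18572/85977 -13252/85977]
x' − x̄ = [-102572/28659, -137818/28659, 74224/28659] = K·y
y = (KᵀK)⁻¹·Kᵀ·(x' − x̄) = [-2, -14]
z = y + H·x̄ = [-2, -14] + [3, 15] = [1, 1]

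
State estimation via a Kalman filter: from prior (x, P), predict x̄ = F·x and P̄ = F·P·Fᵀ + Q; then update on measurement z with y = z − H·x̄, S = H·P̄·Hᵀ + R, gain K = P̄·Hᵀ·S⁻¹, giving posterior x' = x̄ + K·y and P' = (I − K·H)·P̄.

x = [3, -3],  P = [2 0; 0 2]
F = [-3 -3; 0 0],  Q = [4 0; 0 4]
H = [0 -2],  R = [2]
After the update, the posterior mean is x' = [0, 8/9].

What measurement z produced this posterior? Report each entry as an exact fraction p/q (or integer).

z = [-2]

x̄ = F·x = [0, 0]
P̄ = F·P·Fᵀ + Q = [40 0; 0 4]
S = H·P̄·Hᵀ + R = [18]
K = P̄·Hᵀ·S⁻¹ = [0; -4/9]
x' − x̄ = [0, 8/9] = K·y
y = (KᵀK)⁻¹·Kᵀ·(x' − x̄) = [-2]
z = y + H·x̄ = [-2] + [0] = [-2]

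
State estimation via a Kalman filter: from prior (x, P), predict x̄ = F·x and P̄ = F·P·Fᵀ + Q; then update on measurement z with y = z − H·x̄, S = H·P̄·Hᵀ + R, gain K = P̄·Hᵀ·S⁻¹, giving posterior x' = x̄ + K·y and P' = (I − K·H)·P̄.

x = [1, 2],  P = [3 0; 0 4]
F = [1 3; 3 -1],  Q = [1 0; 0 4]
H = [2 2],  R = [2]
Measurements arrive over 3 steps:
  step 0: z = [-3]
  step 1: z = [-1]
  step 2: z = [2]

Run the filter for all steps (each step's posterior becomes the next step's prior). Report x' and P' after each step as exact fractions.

step 0: x' = [270/139, -469/139], P' = [2822/139 -2785/139; -2785/139 2817/139]
step 1: x' = [-24870/3607, 161677/25249], P' = [67498/3607 -69021/3607; -69021/3607 506363/25249]
step 2: x' = [-8014411/3987491, 11603647/3987491], P' = [80808518/3987491 -82619205/3987491; -82619205/3987491 86411013/3987491]

step 0: x̄ = F·x = [7, 1]
step 0: P̄ = F·P·Fᵀ + Q = [40 -3; -3 35]
step 0: y = z − H·x̄ = [-19]
step 0: S = H·P̄·Hᵀ + R = [278]
step 0: K = P̄·Hᵀ·S⁻¹ = [37/139; 32/139]
step 0: x' = x̄ + K·y = [270/139, -469/139]
step 0: P' = (I − K·H)·P̄ = [2822/139 -2785/139; -2785/139 2817/139]
step 1: x̄ = F·x = [-1137/139, 1279/139]
step 1: P̄ = F·P·Fᵀ + Q = [11604/139 -22265/139; -22265/139 45481/139]
step 1: y = z − H·x̄ = [-423/139]
step 1: S = H·P̄·Hᵀ + R = [50498/139]
step 1: K = P̄·Hᵀ·S⁻¹ = [-1523/3607; 23216/25249]
step 1: x' = x̄ + K·y = [-24870/3607, 161677/25249]
step 1: P' = (I − K·H)·P̄ = [67498/3607 -69021/3607; -69021/3607 506363/25249]
step 2: x̄ = F·x = [310941/25249, -683947/25249]
step 2: P̄ = F·P·Fᵀ + Q = [2156120/25249 -3966807/25249; -3966807/25249 7758615/25249]
step 2: y = z − H·x̄ = [796510/25249]
step 2: S = H·P̄·Hᵀ + R = [7974982/25249]
step 2: K = P̄·Hᵀ·S⁻¹ = [-1810687/3987491; 3791808/3987491]
step 2: x' = x̄ + K·y = [-8014411/3987491, 11603647/3987491]
step 2: P' = (I − K·H)·P̄ = [80808518/3987491 -82619205/3987491; -82619205/3987491 86411013/3987491]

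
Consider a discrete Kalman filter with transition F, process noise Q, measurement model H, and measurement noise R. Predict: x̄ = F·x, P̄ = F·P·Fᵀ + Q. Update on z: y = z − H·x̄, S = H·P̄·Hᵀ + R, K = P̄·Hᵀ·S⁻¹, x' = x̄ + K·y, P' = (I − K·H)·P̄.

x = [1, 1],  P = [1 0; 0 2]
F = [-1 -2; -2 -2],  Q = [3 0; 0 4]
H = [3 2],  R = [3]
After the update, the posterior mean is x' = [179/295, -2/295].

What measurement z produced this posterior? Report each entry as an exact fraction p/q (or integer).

z = [2]

x̄ = F·x = [-3, -4]
P̄ = F·P·Fᵀ + Q = [12 10; 10 16]
S = H·P̄·Hᵀ + R = [295]
K = P̄·Hᵀ·S⁻¹ = [56/295; 62/295]
x' − x̄ = [1064/295, 1178/295] = K·y
y = (KᵀK)⁻¹·Kᵀ·(x' − x̄) = [19]
z = y + H·x̄ = [19] + [-17] = [2]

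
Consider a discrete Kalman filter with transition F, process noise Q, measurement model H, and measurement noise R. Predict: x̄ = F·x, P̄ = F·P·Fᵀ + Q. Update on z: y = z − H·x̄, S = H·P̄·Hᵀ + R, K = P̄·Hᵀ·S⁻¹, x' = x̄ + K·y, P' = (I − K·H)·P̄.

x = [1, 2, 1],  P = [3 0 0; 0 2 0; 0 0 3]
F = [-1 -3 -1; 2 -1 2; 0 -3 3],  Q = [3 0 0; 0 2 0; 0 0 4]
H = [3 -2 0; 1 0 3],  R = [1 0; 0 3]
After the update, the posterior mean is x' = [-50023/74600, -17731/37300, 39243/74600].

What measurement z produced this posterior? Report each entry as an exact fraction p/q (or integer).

z = [-1, 1]

x̄ = F·x = [-8, 2, -3]
P̄ = F·P·Fᵀ + Q = [27 -6 9; -6 28 24; 9 24 49]
S = H·P̄·Hᵀ + R = [428 30; 30 525]
K = P̄·Hᵀ·S⁻¹ = [3147/14920 3387/37300; -1361/7460 2539/18650; -1047/14920 11233/37300]
x' − x̄ = [546777/74600, -92331/37300, 263043/74600] = K·y
y = (KᵀK)⁻¹·Kᵀ·(x' − x̄) = [27, 18]
z = y + H·x̄ = [27, 18] + [-28, -17] = [-1, 1]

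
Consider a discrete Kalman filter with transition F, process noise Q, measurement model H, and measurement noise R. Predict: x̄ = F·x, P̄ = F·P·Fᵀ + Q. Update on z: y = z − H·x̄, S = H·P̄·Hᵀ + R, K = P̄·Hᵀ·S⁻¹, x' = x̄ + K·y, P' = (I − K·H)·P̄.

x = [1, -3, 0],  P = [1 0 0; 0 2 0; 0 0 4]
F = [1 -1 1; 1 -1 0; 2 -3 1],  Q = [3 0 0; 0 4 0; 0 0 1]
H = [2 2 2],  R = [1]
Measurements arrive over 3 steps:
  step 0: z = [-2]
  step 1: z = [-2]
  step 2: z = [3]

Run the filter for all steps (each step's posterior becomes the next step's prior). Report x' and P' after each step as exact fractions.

step 0: x̄ = F·x = [4, 4, 11]
step 0: P̄ = F·P·Fᵀ + Q = [10 3 12; 3 7 8; 12 8 27]
step 0: y = z − H·x̄ = [-40]
step 0: S = H·P̄·Hᵀ + R = [361]
step 0: K = P̄·Hᵀ·S⁻¹ = [50/361; 36/361; 94/361]
step 0: x' = x̄ + K·y = [-556/361, 4/361, 211/361]
step 0: P' = (I − K·H)·P̄ = [1110/361 -717/361 -368/361; -717/361 1231/361 -496/361; -368/361 -496/361 911/361]
step 1: x̄ = F·x = [-349/361, -560/361, -913/361]
step 1: P̄ = F·P·Fᵀ + Q = [6025/361 3903/361 11289/361; 3903/361 5219/361 9626/361; 11289/361 9626/361 26899/361]
step 1: y = z − H·x̄ = [2922/361]
step 1: S = H·P̄·Hᵀ + R = [351477/361]
step 1: K = P̄·Hᵀ·S⁻¹ = [866/7173; 37496/351477; 31876/117159]
step 1: x' = x̄ + K·y = [25/2391, -80576/117159, -12765/39053]
step 1: P' = (I − K·H)·P̄ = [17921/7173 -12397/7173 -1697/2391; -12397/7173 1186727/351477 -186842/117159; -1697/2391 -186842/117159 95311/39053]
step 2: x̄ = F·x = [14502/39053, 27267/39053, 205883/117159]
step 2: P̄ = F·P·Fᵀ + Q = [646014/39053 398981/39053 1189470/39053; 398981/39053 520630/39053 2888257/117159; 1189470/39053 2888257/117159 25057091/351477]
step 2: y = z − H·x̄ = [-310903/117159]
step 2: S = H·P̄·Hᵀ + R = [326265665/351477]
step 2: K = P̄·Hᵀ·S⁻¹ = [8044074/65253133; 6776508/65253133; 88854184/326265665]
step 2: x' = x̄ + K·y = [2884764/65253133, 27577351/65253133, 337554277/326265665]
step 2: P' = (I − K·H)·P̄ = [158913114/65253133 -108800339/65253133 -46090738/65253133; -108800339/65253133 216655270/65253133 -104466677/65253133; -46090738/65253133 -104466677/65253133 797214167/326265665]

step 0: x' = [-556/361, 4/361, 211/361], P' = [1110/361 -717/361 -368/361; -717/361 1231/361 -496/361; -368/361 -496/361 911/361]
step 1: x' = [25/2391, -80576/117159, -12765/39053], P' = [17921/7173 -12397/7173 -1697/2391; -12397/7173 1186727/351477 -186842/117159; -1697/2391 -186842/117159 95311/39053]
step 2: x' = [2884764/65253133, 27577351/65253133, 337554277/326265665], P' = [158913114/65253133 -108800339/65253133 -46090738/65253133; -108800339/65253133 216655270/65253133 -104466677/65253133; -46090738/65253133 -104466677/65253133 797214167/326265665]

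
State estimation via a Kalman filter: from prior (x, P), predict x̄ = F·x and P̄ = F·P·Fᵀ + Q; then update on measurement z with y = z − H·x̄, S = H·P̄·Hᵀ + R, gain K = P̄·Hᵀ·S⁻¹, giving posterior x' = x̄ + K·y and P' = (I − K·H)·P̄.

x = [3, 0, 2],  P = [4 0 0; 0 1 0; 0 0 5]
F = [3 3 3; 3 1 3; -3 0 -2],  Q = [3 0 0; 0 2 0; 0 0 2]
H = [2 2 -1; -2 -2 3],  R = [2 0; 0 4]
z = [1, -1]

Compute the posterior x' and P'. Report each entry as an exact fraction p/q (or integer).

x' = [351/4685, 1017/4685, -1199/4685]
P' = [11649/4685 -7692/4685 3734/4685; -7692/4685 8706/4685 488/4685; 3734/4685 488/4685 15632/14055]

x̄ = F·x = [15, 15, -13]
P̄ = F·P·Fᵀ + Q = [93 84 -66; 84 84 -66; -66 -66 58]
y = z − H·x̄ = [-72, 98]
S = H·P̄·Hᵀ + R = [1968 -2610; -2610 3490]
K = P̄·Hᵀ·S⁻¹ = [418/937 822/4685; 154/937 -141/4685; 970/2811 1797/4685]
x' = x̄ + K·y = [351/4685, 1017/4685, -1199/4685]
P' = (I − K·H)·P̄ = [11649/4685 -7692/4685 3734/4685; -7692/4685 8706/4685 488/4685; 3734/4685 488/4685 15632/14055]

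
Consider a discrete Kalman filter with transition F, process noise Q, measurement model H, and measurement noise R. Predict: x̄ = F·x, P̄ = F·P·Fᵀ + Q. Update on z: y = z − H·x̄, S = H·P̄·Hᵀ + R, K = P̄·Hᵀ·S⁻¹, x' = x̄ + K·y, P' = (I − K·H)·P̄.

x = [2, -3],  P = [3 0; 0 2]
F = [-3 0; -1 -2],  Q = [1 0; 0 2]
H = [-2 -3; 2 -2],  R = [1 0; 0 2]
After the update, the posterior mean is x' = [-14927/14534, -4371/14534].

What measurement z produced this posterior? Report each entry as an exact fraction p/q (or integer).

x̄ = F·x = [-6, 4]
P̄ = F·P·Fᵀ + Q = [28 9; 9 13]
S = H·P̄·Hᵀ + R = [338 -52; -52 94]
K = P̄·Hᵀ·S⁻¹ = [-2913/14534 164/559; -2887/14534 -109/559]
x' − x̄ = [72277/14534, -62507/14534] = K·y
y = (KᵀK)⁻¹·Kᵀ·(x' − x̄) = [3, 19]
z = y + H·x̄ = [3, 19] + [0, -20] = [3, -1]

z = [3, -1]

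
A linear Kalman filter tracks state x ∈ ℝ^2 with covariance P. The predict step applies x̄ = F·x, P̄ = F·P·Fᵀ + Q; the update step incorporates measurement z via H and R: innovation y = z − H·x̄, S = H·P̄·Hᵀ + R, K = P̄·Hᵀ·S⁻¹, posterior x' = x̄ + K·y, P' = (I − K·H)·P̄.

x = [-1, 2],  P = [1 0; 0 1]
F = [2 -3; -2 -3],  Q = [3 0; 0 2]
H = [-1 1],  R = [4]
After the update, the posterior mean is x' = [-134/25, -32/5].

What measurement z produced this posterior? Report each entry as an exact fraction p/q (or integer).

z = [-2]

x̄ = F·x = [-8, -4]
P̄ = F·P·Fᵀ + Q = [16 5; 5 15]
S = H·P̄·Hᵀ + R = [25]
K = P̄·Hᵀ·S⁻¹ = [-11/25; 2/5]
x' − x̄ = [66/25, -12/5] = K·y
y = (KᵀK)⁻¹·Kᵀ·(x' − x̄) = [-6]
z = y + H·x̄ = [-6] + [4] = [-2]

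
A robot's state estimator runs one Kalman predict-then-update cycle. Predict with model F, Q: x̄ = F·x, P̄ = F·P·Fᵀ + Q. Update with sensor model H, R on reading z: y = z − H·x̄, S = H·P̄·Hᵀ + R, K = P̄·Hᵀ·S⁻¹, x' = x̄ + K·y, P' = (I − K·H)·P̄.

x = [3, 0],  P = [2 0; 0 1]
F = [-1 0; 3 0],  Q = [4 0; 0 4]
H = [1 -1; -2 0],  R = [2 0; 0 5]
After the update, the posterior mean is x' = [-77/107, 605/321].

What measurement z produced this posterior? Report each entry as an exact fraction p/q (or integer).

z = [-2, 2]

x̄ = F·x = [-3, 9]
P̄ = F·P·Fᵀ + Q = [6 -6; -6 22]
S = H·P̄·Hᵀ + R = [42 -24; -24 29]
K = P̄·Hᵀ·S⁻¹ = [10/107 -36/107; -262/321 -28/107]
x' − x̄ = [244/107, -2284/321] = K·y
y = (KᵀK)⁻¹·Kᵀ·(x' − x̄) = [10, -4]
z = y + H·x̄ = [10, -4] + [-12, 6] = [-2, 2]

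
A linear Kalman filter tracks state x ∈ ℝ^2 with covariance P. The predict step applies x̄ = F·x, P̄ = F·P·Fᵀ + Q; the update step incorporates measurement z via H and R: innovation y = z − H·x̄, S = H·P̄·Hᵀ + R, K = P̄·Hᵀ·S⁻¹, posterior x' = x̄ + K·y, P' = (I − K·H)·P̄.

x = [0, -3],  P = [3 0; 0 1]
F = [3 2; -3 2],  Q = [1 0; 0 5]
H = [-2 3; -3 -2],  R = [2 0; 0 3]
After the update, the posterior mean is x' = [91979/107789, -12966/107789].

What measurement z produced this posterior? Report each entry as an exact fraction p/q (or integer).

x̄ = F·x = [-6, -6]
P̄ = F·P·Fᵀ + Q = [32 -23; -23 36]
S = H·P̄·Hᵀ + R = [730 91; 91 159]
K = P̄·Hᵀ·S⁻¹ = [-16597/107789 -24397/107789; 24759/107789 -16204/107789]
x' − x̄ = [738713/107789, 633768/107789] = K·y
y = (KᵀK)⁻¹·Kᵀ·(x' − x̄) = [4, -33]
z = y + H·x̄ = [4, -33] + [-6, 30] = [-2, -3]

z = [-2, -3]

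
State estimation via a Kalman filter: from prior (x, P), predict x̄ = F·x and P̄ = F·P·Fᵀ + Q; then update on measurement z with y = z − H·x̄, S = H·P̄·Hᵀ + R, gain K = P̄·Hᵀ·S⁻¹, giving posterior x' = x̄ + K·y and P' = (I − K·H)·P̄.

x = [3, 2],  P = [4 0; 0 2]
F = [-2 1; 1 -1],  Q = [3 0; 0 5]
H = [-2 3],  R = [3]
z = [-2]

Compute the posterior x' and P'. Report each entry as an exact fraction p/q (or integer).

x̄ = F·x = [-4, 1]
P̄ = F·P·Fᵀ + Q = [21 -10; -10 11]
y = z − H·x̄ = [-13]
S = H·P̄·Hᵀ + R = [306]
K = P̄·Hᵀ·S⁻¹ = [-4/17; 53/306]
x' = x̄ + K·y = [-16/17, -383/306]
P' = (I − K·H)·P̄ = [69/17 42/17; 42/17 557/306]

x' = [-16/17, -383/306]
P' = [69/17 42/17; 42/17 557/306]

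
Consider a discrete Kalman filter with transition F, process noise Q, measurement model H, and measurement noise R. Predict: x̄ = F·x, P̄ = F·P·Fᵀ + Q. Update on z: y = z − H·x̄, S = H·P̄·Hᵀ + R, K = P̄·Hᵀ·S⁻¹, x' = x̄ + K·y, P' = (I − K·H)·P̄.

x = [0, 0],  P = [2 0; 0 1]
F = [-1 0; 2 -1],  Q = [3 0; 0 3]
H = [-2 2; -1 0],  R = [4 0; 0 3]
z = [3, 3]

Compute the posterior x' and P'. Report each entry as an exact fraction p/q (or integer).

x' = [-375/254, 18/127]
P' = [147/127 120/127; 120/127 212/127]

x̄ = F·x = [0, 0]
P̄ = F·P·Fᵀ + Q = [5 -4; -4 12]
y = z − H·x̄ = [3, 3]
S = H·P̄·Hᵀ + R = [104 18; 18 8]
K = P̄·Hᵀ·S⁻¹ = [-27/254 -49/127; 46/127 -40/127]
x' = x̄ + K·y = [-375/254, 18/127]
P' = (I − K·H)·P̄ = [147/127 120/127; 120/127 212/127]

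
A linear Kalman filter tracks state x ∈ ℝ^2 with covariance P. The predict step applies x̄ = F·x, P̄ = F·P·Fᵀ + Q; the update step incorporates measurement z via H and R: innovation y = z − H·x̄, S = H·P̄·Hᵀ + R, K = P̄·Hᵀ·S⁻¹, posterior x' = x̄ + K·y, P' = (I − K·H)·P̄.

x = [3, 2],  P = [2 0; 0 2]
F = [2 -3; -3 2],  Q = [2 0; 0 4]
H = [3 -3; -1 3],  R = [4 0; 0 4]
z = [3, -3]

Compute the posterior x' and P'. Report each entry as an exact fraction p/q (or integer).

x̄ = F·x = [0, -5]
P̄ = F·P·Fᵀ + Q = [28 -24; -24 30]
y = z − H·x̄ = [-12, 12]
S = H·P̄·Hᵀ + R = [958 -642; -642 446]
K = P̄·Hᵀ·S⁻¹ = [21/59 17/59; 117/1888 651/1888]
x' = x̄ + K·y = [-48/59, -379/236]
P' = (I − K·H)·P̄ = [76/59 48/59; 48/59 345/472]

x' = [-48/59, -379/236]
P' = [76/59 48/59; 48/59 345/472]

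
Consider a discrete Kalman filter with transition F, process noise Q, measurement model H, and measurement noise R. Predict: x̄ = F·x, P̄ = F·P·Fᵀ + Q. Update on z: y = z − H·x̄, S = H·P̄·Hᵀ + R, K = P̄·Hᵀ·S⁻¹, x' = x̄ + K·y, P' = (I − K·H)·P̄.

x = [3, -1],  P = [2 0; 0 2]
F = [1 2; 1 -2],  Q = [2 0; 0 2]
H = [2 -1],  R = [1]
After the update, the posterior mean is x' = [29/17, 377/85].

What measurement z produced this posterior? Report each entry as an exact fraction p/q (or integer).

z = [-1]

x̄ = F·x = [1, 5]
P̄ = F·P·Fᵀ + Q = [12 -6; -6 12]
S = H·P̄·Hᵀ + R = [85]
K = P̄·Hᵀ·S⁻¹ = [6/17; -24/85]
x' − x̄ = [12/17, -48/85] = K·y
y = (KᵀK)⁻¹·Kᵀ·(x' − x̄) = [2]
z = y + H·x̄ = [2] + [-3] = [-1]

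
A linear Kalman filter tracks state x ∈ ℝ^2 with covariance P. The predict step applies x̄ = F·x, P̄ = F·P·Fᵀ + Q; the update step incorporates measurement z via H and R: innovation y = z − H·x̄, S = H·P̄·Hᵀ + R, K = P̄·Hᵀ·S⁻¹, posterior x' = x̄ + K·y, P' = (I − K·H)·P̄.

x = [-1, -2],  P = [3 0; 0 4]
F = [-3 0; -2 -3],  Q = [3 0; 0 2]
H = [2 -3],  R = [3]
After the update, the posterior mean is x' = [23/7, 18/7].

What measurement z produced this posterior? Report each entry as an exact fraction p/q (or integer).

z = [-1]

x̄ = F·x = [3, 8]
P̄ = F·P·Fᵀ + Q = [30 18; 18 50]
S = H·P̄·Hᵀ + R = [357]
K = P̄·Hᵀ·S⁻¹ = [2/119; -38/119]
x' − x̄ = [2/7, -38/7] = K·y
y = (KᵀK)⁻¹·Kᵀ·(x' − x̄) = [17]
z = y + H·x̄ = [17] + [-18] = [-1]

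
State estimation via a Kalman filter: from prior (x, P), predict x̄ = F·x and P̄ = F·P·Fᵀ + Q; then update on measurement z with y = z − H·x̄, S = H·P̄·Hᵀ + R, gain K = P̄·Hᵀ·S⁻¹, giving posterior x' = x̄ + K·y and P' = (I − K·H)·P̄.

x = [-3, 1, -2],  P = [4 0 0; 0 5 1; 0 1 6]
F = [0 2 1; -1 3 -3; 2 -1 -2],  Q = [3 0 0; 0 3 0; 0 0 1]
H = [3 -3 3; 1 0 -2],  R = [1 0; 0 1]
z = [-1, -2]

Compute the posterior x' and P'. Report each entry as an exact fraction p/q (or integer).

x̄ = F·x = [0, 12, -3]
P̄ = F·P·Fᵀ + Q = [33 9 -27; 9 88 10; -27 10 50]
y = z − H·x̄ = [44, -8]
S = H·P̄·Hᵀ + R = [712 -87; -87 342]
K = P̄·Hᵀ·S⁻¹ = [499/26215 20387/78645; -23917/78645 -25841/235935; 109/11235 -12433/33705]
x' = x̄ + K·y = [-97228/78645, -119096/235935, 12737/33705]
P' = (I − K·H)·P̄ = [278363/26215 1241941/78645 58193/11235; 1241941/78645 5625572/235935 267976/33705; 58193/11235 267976/33705 13358/4815]

x' = [-97228/78645, -119096/235935, 12737/33705]
P' = [278363/26215 1241941/78645 58193/11235; 1241941/78645 5625572/235935 267976/33705; 58193/11235 267976/33705 13358/4815]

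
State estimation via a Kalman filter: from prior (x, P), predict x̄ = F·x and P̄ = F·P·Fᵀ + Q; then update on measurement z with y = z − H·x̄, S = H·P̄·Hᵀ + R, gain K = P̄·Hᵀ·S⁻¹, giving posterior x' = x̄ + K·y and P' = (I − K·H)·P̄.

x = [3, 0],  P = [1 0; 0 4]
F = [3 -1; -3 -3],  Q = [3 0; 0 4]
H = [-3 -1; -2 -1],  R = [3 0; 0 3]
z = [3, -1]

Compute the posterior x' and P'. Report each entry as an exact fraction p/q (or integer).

x̄ = F·x = [9, -9]
P̄ = F·P·Fᵀ + Q = [16 3; 3 49]
y = z − H·x̄ = [21, 8]
S = H·P̄·Hᵀ + R = [214 160; 160 128]
K = P̄·Hᵀ·S⁻¹ = [-29/56 335/896; 43/56 -1245/896]
x' = x̄ + K·y = [125/112, -447/112]
P' = (I − K·H)·P̄ = [2397/896 -5799/896; -5799/896 15333/896]

x' = [125/112, -447/112]
P' = [2397/896 -5799/896; -5799/896 15333/896]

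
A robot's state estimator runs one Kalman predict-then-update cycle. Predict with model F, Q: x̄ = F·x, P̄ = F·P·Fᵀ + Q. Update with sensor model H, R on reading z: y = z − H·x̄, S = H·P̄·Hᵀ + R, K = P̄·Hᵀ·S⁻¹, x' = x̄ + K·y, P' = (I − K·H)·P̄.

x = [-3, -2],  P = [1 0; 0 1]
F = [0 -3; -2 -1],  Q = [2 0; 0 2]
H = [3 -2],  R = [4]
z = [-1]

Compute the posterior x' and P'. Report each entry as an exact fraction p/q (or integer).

x̄ = F·x = [6, 8]
P̄ = F·P·Fᵀ + Q = [11 3; 3 7]
y = z − H·x̄ = [-3]
S = H·P̄·Hᵀ + R = [95]
K = P̄·Hᵀ·S⁻¹ = [27/95; -1/19]
x' = x̄ + K·y = [489/95, 155/19]
P' = (I − K·H)·P̄ = [316/95 84/19; 84/19 128/19]

x' = [489/95, 155/19]
P' = [316/95 84/19; 84/19 128/19]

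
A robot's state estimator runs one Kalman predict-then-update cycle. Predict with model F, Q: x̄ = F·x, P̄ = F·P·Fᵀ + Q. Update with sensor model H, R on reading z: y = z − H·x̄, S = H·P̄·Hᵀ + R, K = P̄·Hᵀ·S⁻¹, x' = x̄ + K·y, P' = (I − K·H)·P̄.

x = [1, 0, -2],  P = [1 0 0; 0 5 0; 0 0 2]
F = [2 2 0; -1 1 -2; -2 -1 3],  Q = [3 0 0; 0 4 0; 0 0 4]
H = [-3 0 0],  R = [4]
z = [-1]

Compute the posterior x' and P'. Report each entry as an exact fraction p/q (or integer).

x' = [89/247, 621/247, -1766/247]
P' = [108/247 32/247 -56/247; 32/247 3870/247 -2697/247; -56/247 -2697/247 5893/247]

x̄ = F·x = [2, 3, -8]
P̄ = F·P·Fᵀ + Q = [27 8 -14; 8 18 -15; -14 -15 31]
y = z − H·x̄ = [5]
S = H·P̄·Hᵀ + R = [247]
K = P̄·Hᵀ·S⁻¹ = [-81/247; -24/247; 42/247]
x' = x̄ + K·y = [89/247, 621/247, -1766/247]
P' = (I − K·H)·P̄ = [108/247 32/247 -56/247; 32/247 3870/247 -2697/247; -56/247 -2697/247 5893/247]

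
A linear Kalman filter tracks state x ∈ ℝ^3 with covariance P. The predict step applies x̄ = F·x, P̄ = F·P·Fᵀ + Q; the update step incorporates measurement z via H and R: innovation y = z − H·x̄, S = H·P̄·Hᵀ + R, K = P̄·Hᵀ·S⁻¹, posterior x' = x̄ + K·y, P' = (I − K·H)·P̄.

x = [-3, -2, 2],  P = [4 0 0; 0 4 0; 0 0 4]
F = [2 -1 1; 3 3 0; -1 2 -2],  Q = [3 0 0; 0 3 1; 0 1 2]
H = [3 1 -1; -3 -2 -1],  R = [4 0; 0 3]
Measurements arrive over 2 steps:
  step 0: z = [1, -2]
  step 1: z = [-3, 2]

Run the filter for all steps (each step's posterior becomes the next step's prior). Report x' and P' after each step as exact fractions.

step 0: x' = [409/24550, 34444/36825, -18157/73650], P' = [31941/24550 -28398/12275 13719/24550; -28398/12275 355303/73650 -101417/73650; 13719/24550 -101417/73650 69119/36825]
step 1: x' = [-55919301/48562142, 70128457/97124284, 33935231/97124284], P' = [40427583/48562142 -127676165/97124284 12179797/97124284; -127676165/97124284 784344637/291372852 -33977582/72843213; 12179797/97124284 -33977582/72843213 429512749/291372852]

step 0: x̄ = F·x = [-2, -15, -5]
step 0: P̄ = F·P·Fᵀ + Q = [27 12 -24; 12 75 13; -24 13 38]
step 0: y = z − H·x̄ = [17, -43]
step 0: S = H·P̄·Hᵀ + R = [550 -450; -450 636]
step 0: K = P̄·Hᵀ·S⁻¹ = [6327/24550 27/491; -4537/24550 -1307/2946; -4841/12275 -785/2946]
step 0: x' = x̄ + K·y = [409/24550, 34444/36825, -18157/73650]
step 0: P' = (I − K·H)·P̄ = [31941/24550 -28398/12275 13719/24550; -28398/12275 355303/73650 -101417/73650; 13719/24550 -101417/73650 69119/36825]
step 1: x̄ = F·x = [-28197/24550, 14023/4910, 57621/24550]
step 1: P̄ = F·P·Fᵀ + Q = [715599/24550 -78861/4910 -880707/24550; -78861/4910 8094/491 117893/4910; -880707/24550 117893/4910 1291601/24550]
step 1: y = z − H·x̄ = [-1553/24550, 16236/2455]
step 1: S = H·P̄·Hᵀ + R = [4987187/12275 -181998/2455; -181998/2455 35328/491]
step 1: K = P̄·Hᵀ·S⁻¹ = [6419346/24281071 202345/97124284; -9534605/48562142 -94564487/291372852; -18991871/48562142 -44551711/145686426]
step 1: x' = x̄ + K·y = [-55919301/48562142, 70128457/97124284, 33935231/97124284]
step 1: P' = (I − K·H)·P̄ = [40427583/48562142 -127676165/97124284 12179797/97124284; -127676165/97124284 784344637/291372852 -33977582/72843213; 12179797/97124284 -33977582/72843213 429512749/291372852]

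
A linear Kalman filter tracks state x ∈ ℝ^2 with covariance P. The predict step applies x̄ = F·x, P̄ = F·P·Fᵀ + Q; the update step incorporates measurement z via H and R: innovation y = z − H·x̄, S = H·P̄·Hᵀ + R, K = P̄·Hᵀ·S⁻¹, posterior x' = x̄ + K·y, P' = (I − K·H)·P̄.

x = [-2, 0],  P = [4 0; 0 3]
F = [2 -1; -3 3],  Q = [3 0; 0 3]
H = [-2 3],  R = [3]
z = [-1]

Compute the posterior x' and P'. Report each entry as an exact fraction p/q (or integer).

x̄ = F·x = [-4, 6]
P̄ = F·P·Fᵀ + Q = [22 -33; -33 66]
y = z − H·x̄ = [-27]
S = H·P̄·Hᵀ + R = [1081]
K = P̄·Hᵀ·S⁻¹ = [-143/1081; 264/1081]
x' = x̄ + K·y = [-463/1081, -642/1081]
P' = (I − K·H)·P̄ = [3333/1081 2079/1081; 2079/1081 1650/1081]

x' = [-463/1081, -642/1081]
P' = [3333/1081 2079/1081; 2079/1081 1650/1081]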